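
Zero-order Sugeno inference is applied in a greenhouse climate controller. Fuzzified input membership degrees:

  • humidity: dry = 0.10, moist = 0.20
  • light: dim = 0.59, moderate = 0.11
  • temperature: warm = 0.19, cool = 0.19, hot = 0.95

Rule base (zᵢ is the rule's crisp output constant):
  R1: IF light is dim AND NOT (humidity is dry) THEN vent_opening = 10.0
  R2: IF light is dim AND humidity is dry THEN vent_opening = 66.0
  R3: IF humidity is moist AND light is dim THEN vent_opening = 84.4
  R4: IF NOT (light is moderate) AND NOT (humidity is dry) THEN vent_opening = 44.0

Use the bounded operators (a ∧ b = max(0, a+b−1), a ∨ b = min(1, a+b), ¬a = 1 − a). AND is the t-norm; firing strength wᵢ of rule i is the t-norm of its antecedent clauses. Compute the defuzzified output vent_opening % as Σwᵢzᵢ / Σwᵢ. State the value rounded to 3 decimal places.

R1 (z=10.0): dim=0.59, ¬dry=1−0.10=0.90; AND[max(0, a+b−1)] → w = 0.49
R2 (z=66.0): dim=0.59, dry=0.10; AND[max(0, a+b−1)] → w = 0.00
R3 (z=84.4): moist=0.20, dim=0.59; AND[max(0, a+b−1)] → w = 0.00
R4 (z=44.0): ¬moderate=1−0.11=0.89, ¬dry=1−0.10=0.90; AND[max(0, a+b−1)] → w = 0.79
Weighted average = (0.49·10.0 + 0.00·66.0 + 0.00·84.4 + 0.79·44.0) / (0.49 + 0.00 + 0.00 + 0.79)
  = 39.6600 / 1.2800 = 30.984

30.984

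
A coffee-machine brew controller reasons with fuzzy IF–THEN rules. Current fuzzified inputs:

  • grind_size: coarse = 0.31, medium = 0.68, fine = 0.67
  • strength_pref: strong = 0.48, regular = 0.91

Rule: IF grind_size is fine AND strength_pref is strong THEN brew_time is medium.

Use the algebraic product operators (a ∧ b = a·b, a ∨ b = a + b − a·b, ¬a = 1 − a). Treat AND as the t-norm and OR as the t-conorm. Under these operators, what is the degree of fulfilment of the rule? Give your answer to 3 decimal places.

0.322

firing strength: fine=0.67, strong=0.48; AND[a·b] → w = 0.3216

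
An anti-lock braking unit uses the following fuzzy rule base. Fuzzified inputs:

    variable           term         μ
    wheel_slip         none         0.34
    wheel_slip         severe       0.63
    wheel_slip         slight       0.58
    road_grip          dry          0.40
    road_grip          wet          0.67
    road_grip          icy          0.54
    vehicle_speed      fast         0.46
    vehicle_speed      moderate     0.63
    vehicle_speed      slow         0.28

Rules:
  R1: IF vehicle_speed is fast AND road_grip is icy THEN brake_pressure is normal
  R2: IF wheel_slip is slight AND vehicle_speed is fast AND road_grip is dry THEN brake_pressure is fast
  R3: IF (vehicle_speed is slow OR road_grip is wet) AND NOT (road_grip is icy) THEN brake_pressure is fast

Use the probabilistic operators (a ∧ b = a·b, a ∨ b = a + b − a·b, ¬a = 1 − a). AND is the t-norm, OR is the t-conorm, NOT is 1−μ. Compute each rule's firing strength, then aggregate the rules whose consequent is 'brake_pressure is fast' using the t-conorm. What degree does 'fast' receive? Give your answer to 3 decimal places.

0.420

R1: fast=0.46, icy=0.54; AND[a·b] → w = 0.2484
R2: slight=0.58, fast=0.46, dry=0.40; AND[a·b] → w = 0.1067
R3: (slow=0.28 OR wet=0.67) = 0.7624; AND[a·b] with ¬icy=1−0.54=0.46 → w = 0.3507
Rules with consequent 'fast': {R2, R3} → strengths 0.1067, 0.3507
Aggregate via t-conorm [a + b − a·b]: 0.4200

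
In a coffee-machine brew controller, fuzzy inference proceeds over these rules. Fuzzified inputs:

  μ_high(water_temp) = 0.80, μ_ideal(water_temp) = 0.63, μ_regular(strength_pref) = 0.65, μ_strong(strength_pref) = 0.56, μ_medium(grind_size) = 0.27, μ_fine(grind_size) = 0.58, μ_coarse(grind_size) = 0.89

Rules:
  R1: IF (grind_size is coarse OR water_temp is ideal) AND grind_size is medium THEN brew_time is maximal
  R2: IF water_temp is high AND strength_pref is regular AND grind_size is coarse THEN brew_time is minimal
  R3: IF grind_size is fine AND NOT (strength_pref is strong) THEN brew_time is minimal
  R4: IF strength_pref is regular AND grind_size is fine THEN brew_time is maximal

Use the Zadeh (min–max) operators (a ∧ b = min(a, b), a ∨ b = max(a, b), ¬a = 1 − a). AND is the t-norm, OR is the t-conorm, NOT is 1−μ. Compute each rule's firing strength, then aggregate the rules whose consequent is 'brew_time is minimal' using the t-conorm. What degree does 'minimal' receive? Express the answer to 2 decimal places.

R1: (coarse=0.89 OR ideal=0.63) = 0.89; AND[min(a, b)] with medium=0.27 → w = 0.27
R2: high=0.80, regular=0.65, coarse=0.89; AND[min(a, b)] → w = 0.65
R3: fine=0.58, ¬strong=1−0.56=0.44; AND[min(a, b)] → w = 0.44
R4: regular=0.65, fine=0.58; AND[min(a, b)] → w = 0.58
Rules with consequent 'minimal': {R2, R3} → strengths 0.65, 0.44
Aggregate via t-conorm [max(a, b)]: 0.65

0.65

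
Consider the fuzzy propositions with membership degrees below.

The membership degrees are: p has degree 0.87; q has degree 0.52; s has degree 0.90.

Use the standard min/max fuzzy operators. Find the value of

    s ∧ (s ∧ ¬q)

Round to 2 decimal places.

¬q = 1 − 0.52 = 0.48
s ∧ ¬q = min(a, b) on (0.90, 0.48) = 0.48
s ∧ (s ∧ ¬q) = min(a, b) on (0.90, 0.48) = 0.48

0.48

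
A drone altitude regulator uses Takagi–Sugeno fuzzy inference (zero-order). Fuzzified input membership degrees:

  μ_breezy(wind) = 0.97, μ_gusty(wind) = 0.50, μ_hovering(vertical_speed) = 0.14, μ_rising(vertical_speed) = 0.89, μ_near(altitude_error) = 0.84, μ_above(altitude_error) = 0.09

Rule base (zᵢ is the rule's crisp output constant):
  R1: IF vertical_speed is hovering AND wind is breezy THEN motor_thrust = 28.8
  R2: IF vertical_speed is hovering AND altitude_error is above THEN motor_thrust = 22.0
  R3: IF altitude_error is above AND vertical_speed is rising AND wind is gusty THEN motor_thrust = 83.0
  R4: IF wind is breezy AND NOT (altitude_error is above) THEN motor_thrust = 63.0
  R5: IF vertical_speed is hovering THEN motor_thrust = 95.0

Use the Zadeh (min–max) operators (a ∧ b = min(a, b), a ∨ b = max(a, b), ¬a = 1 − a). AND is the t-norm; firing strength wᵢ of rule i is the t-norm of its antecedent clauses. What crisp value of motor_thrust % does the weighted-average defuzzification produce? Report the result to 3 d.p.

61.396

R1 (z=28.8): hovering=0.14, breezy=0.97; AND[min(a, b)] → w = 0.14
R2 (z=22.0): hovering=0.14, above=0.09; AND[min(a, b)] → w = 0.09
R3 (z=83.0): above=0.09, rising=0.89, gusty=0.50; AND[min(a, b)] → w = 0.09
R4 (z=63.0): breezy=0.97, ¬above=1−0.09=0.91; AND[min(a, b)] → w = 0.91
R5 (z=95.0): hovering=0.14 → w = 0.14
Weighted average = (0.14·28.8 + 0.09·22.0 + 0.09·83.0 + 0.91·63.0 + 0.14·95.0) / (0.14 + 0.09 + 0.09 + 0.91 + 0.14)
  = 84.1120 / 1.3700 = 61.396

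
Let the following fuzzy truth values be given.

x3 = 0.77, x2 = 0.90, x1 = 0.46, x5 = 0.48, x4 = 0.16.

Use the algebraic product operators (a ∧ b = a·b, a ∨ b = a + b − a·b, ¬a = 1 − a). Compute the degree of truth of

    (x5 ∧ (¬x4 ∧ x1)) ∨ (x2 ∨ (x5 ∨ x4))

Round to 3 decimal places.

¬x4 = 1 − 0.1600 = 0.8400
¬x4 ∧ x1 = a·b on (0.8400, 0.4600) = 0.3864
x5 ∧ (¬x4 ∧ x1) = a·b on (0.4800, 0.3864) = 0.1855
x5 ∨ x4 = a + b − a·b on (0.4800, 0.1600) = 0.5632
x2 ∨ (x5 ∨ x4) = a + b − a·b on (0.9000, 0.5632) = 0.9563
(x5 ∧ (¬x4 ∧ x1)) ∨ (x2 ∨ (x5 ∨ x4)) = a + b − a·b on (0.1855, 0.9563) = 0.9644

0.964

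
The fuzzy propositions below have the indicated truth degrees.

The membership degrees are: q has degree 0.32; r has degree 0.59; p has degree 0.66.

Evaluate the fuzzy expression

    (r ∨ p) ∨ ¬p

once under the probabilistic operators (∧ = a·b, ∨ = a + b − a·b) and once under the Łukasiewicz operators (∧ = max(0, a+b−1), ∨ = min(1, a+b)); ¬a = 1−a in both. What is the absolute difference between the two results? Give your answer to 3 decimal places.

Under probabilistic:
  r ∨ p = a + b − a·b on (0.5900, 0.6600) = 0.8606
  ¬p = 1 − 0.6600 = 0.3400
  (r ∨ p) ∨ ¬p = a + b − a·b on (0.8606, 0.3400) = 0.9080
  → value = 0.9080
Under Łukasiewicz:
  r ∨ p = min(1, a+b) on (0.59, 0.66) = 1.00
  ¬p = 1 − 0.66 = 0.34
  (r ∨ p) ∨ ¬p = min(1, a+b) on (1.00, 0.34) = 1.00
  → value = 1.0000
|0.9080 − 1.0000| = 0.092

0.092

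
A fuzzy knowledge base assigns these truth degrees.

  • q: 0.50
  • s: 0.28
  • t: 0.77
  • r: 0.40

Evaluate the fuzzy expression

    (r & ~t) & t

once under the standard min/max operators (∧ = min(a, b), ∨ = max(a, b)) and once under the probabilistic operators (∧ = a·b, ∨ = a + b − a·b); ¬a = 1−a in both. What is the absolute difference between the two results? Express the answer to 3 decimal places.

0.159

Under standard min/max:
  ~t = 1 − 0.77 = 0.23
  r & ~t = min(a, b) on (0.40, 0.23) = 0.23
  (r & ~t) & t = min(a, b) on (0.23, 0.77) = 0.23
  → value = 0.2300
Under probabilistic:
  ~t = 1 − 0.7700 = 0.2300
  r & ~t = a·b on (0.4000, 0.2300) = 0.0920
  (r & ~t) & t = a·b on (0.0920, 0.7700) = 0.0708
  → value = 0.0708
|0.2300 − 0.0708| = 0.159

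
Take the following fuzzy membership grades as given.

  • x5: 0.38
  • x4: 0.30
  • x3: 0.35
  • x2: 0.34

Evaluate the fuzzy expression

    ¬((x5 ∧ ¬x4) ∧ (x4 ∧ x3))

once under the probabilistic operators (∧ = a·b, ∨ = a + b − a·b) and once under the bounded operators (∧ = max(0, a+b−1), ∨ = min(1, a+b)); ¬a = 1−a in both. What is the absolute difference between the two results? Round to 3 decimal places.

0.028

Under probabilistic:
  ¬x4 = 1 − 0.3000 = 0.7000
  x5 ∧ ¬x4 = a·b on (0.3800, 0.7000) = 0.2660
  x4 ∧ x3 = a·b on (0.3000, 0.3500) = 0.1050
  (x5 ∧ ¬x4) ∧ (x4 ∧ x3) = a·b on (0.2660, 0.1050) = 0.0279
  ¬((x5 ∧ ¬x4) ∧ (x4 ∧ x3)) = 1 − 0.0279 = 0.9721
  → value = 0.9721
Under bounded:
  ¬x4 = 1 − 0.30 = 0.70
  x5 ∧ ¬x4 = max(0, a+b−1) on (0.38, 0.70) = 0.08
  x4 ∧ x3 = max(0, a+b−1) on (0.30, 0.35) = 0.00
  (x5 ∧ ¬x4) ∧ (x4 ∧ x3) = max(0, a+b−1) on (0.08, 0.00) = 0.00
  ¬((x5 ∧ ¬x4) ∧ (x4 ∧ x3)) = 1 − 0.00 = 1.00
  → value = 1.0000
|0.9721 − 1.0000| = 0.028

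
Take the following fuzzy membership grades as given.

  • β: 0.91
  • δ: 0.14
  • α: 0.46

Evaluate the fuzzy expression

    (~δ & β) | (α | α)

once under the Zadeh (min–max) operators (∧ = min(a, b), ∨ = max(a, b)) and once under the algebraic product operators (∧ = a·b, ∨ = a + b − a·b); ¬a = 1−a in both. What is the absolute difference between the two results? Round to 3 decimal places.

0.077

Under Zadeh (min–max):
  ~δ = 1 − 0.14 = 0.86
  ~δ & β = min(a, b) on (0.86, 0.91) = 0.86
  α | α = max(a, b) on (0.46, 0.46) = 0.46
  (~δ & β) | (α | α) = max(a, b) on (0.86, 0.46) = 0.86
  → value = 0.8600
Under algebraic product:
  ~δ = 1 − 0.1400 = 0.8600
  ~δ & β = a·b on (0.8600, 0.9100) = 0.7826
  α | α = a + b − a·b on (0.4600, 0.4600) = 0.7084
  (~δ & β) | (α | α) = a + b − a·b on (0.7826, 0.7084) = 0.9366
  → value = 0.9366
|0.8600 − 0.9366| = 0.077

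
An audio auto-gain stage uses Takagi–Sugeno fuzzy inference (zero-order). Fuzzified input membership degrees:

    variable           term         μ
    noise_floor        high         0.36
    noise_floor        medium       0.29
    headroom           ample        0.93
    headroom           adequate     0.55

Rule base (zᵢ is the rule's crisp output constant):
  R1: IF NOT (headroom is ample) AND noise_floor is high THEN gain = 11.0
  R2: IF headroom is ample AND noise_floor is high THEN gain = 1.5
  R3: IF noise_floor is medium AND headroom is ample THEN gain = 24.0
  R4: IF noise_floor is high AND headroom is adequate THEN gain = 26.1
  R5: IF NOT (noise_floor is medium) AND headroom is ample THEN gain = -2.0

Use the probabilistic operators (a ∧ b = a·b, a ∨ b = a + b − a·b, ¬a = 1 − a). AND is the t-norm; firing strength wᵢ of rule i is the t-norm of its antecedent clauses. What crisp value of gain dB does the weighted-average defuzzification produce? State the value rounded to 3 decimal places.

R1 (z=11.0): ¬ample=1−0.93=0.07, high=0.36; AND[a·b] → w = 0.0252
R2 (z=1.5): ample=0.93, high=0.36; AND[a·b] → w = 0.3348
R3 (z=24.0): medium=0.29, ample=0.93; AND[a·b] → w = 0.2697
R4 (z=26.1): high=0.36, adequate=0.55; AND[a·b] → w = 0.1980
R5 (z=-2.0): ¬medium=1−0.29=0.71, ample=0.93; AND[a·b] → w = 0.6603
Weighted average = (0.0252·11.0 + 0.3348·1.5 + 0.2697·24.0 + 0.1980·26.1 + 0.6603·-2.0) / (0.0252 + 0.3348 + 0.2697 + 0.1980 + 0.6603)
  = 11.0994 / 1.4880 = 7.459

7.459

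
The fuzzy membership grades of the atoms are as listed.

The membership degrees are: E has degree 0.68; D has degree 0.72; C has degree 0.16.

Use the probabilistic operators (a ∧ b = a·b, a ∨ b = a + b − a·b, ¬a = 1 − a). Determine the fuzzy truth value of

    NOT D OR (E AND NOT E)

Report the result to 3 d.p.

NOT D = 1 − 0.7200 = 0.2800
NOT E = 1 − 0.6800 = 0.3200
E AND NOT E = a·b on (0.6800, 0.3200) = 0.2176
NOT D OR (E AND NOT E) = a + b − a·b on (0.2800, 0.2176) = 0.4367

0.437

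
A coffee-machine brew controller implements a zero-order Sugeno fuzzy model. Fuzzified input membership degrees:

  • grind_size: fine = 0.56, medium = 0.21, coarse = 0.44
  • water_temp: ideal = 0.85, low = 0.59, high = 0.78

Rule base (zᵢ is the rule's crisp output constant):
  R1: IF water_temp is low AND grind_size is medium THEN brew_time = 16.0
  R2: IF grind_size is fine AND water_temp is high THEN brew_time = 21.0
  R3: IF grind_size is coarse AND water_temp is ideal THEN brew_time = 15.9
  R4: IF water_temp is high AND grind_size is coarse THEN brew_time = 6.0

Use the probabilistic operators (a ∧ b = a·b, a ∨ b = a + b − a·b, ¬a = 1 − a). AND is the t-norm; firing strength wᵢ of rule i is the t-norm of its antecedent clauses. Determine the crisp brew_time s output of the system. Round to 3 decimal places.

R1 (z=16.0): low=0.59, medium=0.21; AND[a·b] → w = 0.1239
R2 (z=21.0): fine=0.56, high=0.78; AND[a·b] → w = 0.4368
R3 (z=15.9): coarse=0.44, ideal=0.85; AND[a·b] → w = 0.3740
R4 (z=6.0): high=0.78, coarse=0.44; AND[a·b] → w = 0.3432
Weighted average = (0.1239·16.0 + 0.4368·21.0 + 0.3740·15.9 + 0.3432·6.0) / (0.1239 + 0.4368 + 0.3740 + 0.3432)
  = 19.1610 / 1.2779 = 14.994

14.994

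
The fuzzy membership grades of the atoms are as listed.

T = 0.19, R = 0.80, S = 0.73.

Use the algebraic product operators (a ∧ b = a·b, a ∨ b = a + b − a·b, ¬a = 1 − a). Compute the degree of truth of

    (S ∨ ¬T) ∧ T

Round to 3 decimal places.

¬T = 1 − 0.1900 = 0.8100
S ∨ ¬T = a + b − a·b on (0.7300, 0.8100) = 0.9487
(S ∨ ¬T) ∧ T = a·b on (0.9487, 0.1900) = 0.1803

0.180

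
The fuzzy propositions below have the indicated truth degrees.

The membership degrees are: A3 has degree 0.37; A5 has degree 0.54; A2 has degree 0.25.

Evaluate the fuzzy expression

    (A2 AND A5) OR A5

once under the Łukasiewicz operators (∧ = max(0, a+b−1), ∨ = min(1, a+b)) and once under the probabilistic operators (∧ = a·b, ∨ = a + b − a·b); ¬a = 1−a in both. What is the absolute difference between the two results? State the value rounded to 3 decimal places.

0.062

Under Łukasiewicz:
  A2 AND A5 = max(0, a+b−1) on (0.25, 0.54) = 0.00
  (A2 AND A5) OR A5 = min(1, a+b) on (0.00, 0.54) = 0.54
  → value = 0.5400
Under probabilistic:
  A2 AND A5 = a·b on (0.2500, 0.5400) = 0.1350
  (A2 AND A5) OR A5 = a + b − a·b on (0.1350, 0.5400) = 0.6021
  → value = 0.6021
|0.5400 − 0.6021| = 0.062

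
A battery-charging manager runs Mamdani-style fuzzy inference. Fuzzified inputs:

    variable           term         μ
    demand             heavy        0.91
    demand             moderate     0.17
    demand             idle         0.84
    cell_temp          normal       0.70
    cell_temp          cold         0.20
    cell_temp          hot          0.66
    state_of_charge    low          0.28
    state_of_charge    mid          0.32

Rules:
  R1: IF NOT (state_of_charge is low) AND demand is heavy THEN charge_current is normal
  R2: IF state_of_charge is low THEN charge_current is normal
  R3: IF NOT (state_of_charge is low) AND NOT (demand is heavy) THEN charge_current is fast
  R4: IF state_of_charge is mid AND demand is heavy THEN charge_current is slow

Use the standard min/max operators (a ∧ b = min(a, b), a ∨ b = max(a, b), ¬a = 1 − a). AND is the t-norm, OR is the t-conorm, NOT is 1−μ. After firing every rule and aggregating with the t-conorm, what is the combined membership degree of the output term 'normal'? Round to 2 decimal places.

0.72

R1: ¬low=1−0.28=0.72, heavy=0.91; AND[min(a, b)] → w = 0.72
R2: low=0.28 → w = 0.28
R3: ¬low=1−0.28=0.72, ¬heavy=1−0.91=0.09; AND[min(a, b)] → w = 0.09
R4: mid=0.32, heavy=0.91; AND[min(a, b)] → w = 0.32
Rules with consequent 'normal': {R1, R2} → strengths 0.72, 0.28
Aggregate via t-conorm [max(a, b)]: 0.72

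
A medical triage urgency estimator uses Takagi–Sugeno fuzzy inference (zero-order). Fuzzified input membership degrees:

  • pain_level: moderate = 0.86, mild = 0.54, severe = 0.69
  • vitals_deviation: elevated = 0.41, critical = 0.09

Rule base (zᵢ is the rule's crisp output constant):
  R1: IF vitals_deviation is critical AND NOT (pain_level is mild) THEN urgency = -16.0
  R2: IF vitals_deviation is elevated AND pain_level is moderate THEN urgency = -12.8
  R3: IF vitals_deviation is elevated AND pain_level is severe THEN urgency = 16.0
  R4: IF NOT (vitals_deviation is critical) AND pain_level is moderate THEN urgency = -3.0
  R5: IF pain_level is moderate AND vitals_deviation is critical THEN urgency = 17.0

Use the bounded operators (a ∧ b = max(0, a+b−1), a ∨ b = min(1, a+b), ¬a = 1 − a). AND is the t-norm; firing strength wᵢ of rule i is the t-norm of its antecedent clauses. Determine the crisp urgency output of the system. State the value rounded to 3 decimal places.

-3.654

R1 (z=-16.0): critical=0.09, ¬mild=1−0.54=0.46; AND[max(0, a+b−1)] → w = 0.00
R2 (z=-12.8): elevated=0.41, moderate=0.86; AND[max(0, a+b−1)] → w = 0.27
R3 (z=16.0): elevated=0.41, severe=0.69; AND[max(0, a+b−1)] → w = 0.10
R4 (z=-3.0): ¬critical=1−0.09=0.91, moderate=0.86; AND[max(0, a+b−1)] → w = 0.77
R5 (z=17.0): moderate=0.86, critical=0.09; AND[max(0, a+b−1)] → w = 0.00
Weighted average = (0.00·-16.0 + 0.27·-12.8 + 0.10·16.0 + 0.77·-3.0 + 0.00·17.0) / (0.00 + 0.27 + 0.10 + 0.77 + 0.00)
  = -4.1660 / 1.1400 = -3.654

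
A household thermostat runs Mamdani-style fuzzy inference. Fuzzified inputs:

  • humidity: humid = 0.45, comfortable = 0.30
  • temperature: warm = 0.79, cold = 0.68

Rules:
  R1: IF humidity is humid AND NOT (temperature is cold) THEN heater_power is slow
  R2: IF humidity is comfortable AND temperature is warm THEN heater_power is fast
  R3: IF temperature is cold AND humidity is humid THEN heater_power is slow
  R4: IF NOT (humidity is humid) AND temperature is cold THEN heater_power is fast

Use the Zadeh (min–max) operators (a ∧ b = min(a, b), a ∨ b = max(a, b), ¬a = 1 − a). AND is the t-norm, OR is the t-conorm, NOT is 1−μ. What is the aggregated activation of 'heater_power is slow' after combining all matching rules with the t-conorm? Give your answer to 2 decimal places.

0.45

R1: humid=0.45, ¬cold=1−0.68=0.32; AND[min(a, b)] → w = 0.32
R2: comfortable=0.30, warm=0.79; AND[min(a, b)] → w = 0.30
R3: cold=0.68, humid=0.45; AND[min(a, b)] → w = 0.45
R4: ¬humid=1−0.45=0.55, cold=0.68; AND[min(a, b)] → w = 0.55
Rules with consequent 'slow': {R1, R3} → strengths 0.32, 0.45
Aggregate via t-conorm [max(a, b)]: 0.45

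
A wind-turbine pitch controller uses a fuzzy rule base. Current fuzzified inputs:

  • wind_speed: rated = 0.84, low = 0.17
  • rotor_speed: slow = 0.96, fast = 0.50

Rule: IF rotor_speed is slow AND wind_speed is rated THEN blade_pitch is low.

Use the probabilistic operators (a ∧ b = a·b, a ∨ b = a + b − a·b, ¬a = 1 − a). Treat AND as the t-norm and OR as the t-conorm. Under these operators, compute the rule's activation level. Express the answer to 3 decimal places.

0.806

firing strength: slow=0.96, rated=0.84; AND[a·b] → w = 0.8064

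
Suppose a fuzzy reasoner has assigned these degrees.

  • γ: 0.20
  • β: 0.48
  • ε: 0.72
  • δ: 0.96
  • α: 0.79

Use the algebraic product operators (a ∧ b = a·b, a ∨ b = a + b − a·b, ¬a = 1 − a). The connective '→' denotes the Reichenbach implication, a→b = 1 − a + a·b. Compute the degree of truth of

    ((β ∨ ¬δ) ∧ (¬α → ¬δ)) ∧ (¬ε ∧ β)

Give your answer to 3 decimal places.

0.054

¬δ = 1 − 0.9600 = 0.0400
β ∨ ¬δ = a + b − a·b on (0.4800, 0.0400) = 0.5008
¬α = 1 − 0.7900 = 0.2100
¬δ = 1 − 0.9600 = 0.0400
¬α → ¬δ  [Reichenbach: 1 − a + a·b] with a=0.2100, b=0.0400 → 0.7984
(β ∨ ¬δ) ∧ (¬α → ¬δ) = a·b on (0.5008, 0.7984) = 0.3998
¬ε = 1 − 0.7200 = 0.2800
¬ε ∧ β = a·b on (0.2800, 0.4800) = 0.1344
((β ∨ ¬δ) ∧ (¬α → ¬δ)) ∧ (¬ε ∧ β) = a·b on (0.3998, 0.1344) = 0.0537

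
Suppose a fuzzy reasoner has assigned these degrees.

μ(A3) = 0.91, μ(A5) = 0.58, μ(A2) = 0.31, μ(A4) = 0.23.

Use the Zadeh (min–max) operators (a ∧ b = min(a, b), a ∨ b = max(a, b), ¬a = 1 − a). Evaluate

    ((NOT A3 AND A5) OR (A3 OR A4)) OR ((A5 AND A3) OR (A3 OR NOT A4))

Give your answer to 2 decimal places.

0.91

NOT A3 = 1 − 0.91 = 0.09
NOT A3 AND A5 = min(a, b) on (0.09, 0.58) = 0.09
A3 OR A4 = max(a, b) on (0.91, 0.23) = 0.91
(NOT A3 AND A5) OR (A3 OR A4) = max(a, b) on (0.09, 0.91) = 0.91
A5 AND A3 = min(a, b) on (0.58, 0.91) = 0.58
NOT A4 = 1 − 0.23 = 0.77
A3 OR NOT A4 = max(a, b) on (0.91, 0.77) = 0.91
(A5 AND A3) OR (A3 OR NOT A4) = max(a, b) on (0.58, 0.91) = 0.91
((NOT A3 AND A5) OR (A3 OR A4)) OR ((A5 AND A3) OR (A3 OR NOT A4)) = max(a, b) on (0.91, 0.91) = 0.91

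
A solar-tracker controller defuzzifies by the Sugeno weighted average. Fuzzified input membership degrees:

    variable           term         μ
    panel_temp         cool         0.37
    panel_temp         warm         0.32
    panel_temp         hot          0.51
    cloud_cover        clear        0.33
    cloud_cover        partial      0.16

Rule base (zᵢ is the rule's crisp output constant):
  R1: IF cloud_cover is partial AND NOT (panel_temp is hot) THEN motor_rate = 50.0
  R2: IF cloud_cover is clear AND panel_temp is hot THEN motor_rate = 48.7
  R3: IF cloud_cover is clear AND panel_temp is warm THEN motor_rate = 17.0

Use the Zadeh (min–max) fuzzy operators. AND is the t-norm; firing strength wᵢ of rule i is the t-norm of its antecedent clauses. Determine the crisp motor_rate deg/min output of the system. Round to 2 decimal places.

R1 (z=50.0): partial=0.16, ¬hot=1−0.51=0.49; AND[min(a, b)] → w = 0.16
R2 (z=48.7): clear=0.33, hot=0.51; AND[min(a, b)] → w = 0.33
R3 (z=17.0): clear=0.33, warm=0.32; AND[min(a, b)] → w = 0.32
Weighted average = (0.16·50.0 + 0.33·48.7 + 0.32·17.0) / (0.16 + 0.33 + 0.32)
  = 29.5110 / 0.8100 = 36.43

36.43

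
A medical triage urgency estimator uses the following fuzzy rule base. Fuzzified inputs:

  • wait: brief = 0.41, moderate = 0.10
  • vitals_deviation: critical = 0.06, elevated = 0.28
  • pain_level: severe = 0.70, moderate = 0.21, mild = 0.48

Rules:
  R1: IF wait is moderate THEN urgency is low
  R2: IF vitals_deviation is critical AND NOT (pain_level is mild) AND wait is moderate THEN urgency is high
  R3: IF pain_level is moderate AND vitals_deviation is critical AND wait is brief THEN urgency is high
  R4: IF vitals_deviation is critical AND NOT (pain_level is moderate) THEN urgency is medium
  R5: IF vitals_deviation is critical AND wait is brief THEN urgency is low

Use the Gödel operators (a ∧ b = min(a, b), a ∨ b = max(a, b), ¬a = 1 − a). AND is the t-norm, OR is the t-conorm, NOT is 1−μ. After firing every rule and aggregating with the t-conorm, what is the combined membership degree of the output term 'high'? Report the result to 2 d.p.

0.06

R1: moderate=0.10 → w = 0.10
R2: critical=0.06, ¬mild=1−0.48=0.52, moderate=0.10; AND[min(a, b)] → w = 0.06
R3: moderate=0.21, critical=0.06, brief=0.41; AND[min(a, b)] → w = 0.06
R4: critical=0.06, ¬moderate=1−0.21=0.79; AND[min(a, b)] → w = 0.06
R5: critical=0.06, brief=0.41; AND[min(a, b)] → w = 0.06
Rules with consequent 'high': {R2, R3} → strengths 0.06, 0.06
Aggregate via t-conorm [max(a, b)]: 0.06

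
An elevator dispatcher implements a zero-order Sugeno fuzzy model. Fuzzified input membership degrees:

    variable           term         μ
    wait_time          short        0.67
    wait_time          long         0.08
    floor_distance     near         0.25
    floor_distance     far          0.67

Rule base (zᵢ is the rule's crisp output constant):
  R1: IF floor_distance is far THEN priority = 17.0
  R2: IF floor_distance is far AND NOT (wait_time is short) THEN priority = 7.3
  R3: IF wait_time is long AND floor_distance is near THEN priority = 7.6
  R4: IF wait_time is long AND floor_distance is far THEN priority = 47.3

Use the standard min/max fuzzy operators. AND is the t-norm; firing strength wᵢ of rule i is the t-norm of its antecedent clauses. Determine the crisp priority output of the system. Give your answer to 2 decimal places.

15.68

R1 (z=17.0): far=0.67 → w = 0.67
R2 (z=7.3): far=0.67, ¬short=1−0.67=0.33; AND[min(a, b)] → w = 0.33
R3 (z=7.6): long=0.08, near=0.25; AND[min(a, b)] → w = 0.08
R4 (z=47.3): long=0.08, far=0.67; AND[min(a, b)] → w = 0.08
Weighted average = (0.67·17.0 + 0.33·7.3 + 0.08·7.6 + 0.08·47.3) / (0.67 + 0.33 + 0.08 + 0.08)
  = 18.1910 / 1.1600 = 15.68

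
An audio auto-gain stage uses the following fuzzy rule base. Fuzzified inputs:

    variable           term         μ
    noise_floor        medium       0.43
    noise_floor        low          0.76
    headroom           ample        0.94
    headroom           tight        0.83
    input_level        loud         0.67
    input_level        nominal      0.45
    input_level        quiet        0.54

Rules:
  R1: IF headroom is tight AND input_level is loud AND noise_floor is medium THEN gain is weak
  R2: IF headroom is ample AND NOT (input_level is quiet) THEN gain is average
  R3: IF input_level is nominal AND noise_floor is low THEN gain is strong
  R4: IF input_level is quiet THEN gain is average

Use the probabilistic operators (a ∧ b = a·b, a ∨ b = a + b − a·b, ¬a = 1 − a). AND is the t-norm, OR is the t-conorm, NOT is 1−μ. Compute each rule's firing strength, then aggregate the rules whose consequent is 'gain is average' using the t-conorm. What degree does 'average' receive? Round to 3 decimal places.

R1: tight=0.83, loud=0.67, medium=0.43; AND[a·b] → w = 0.2391
R2: ample=0.94, ¬quiet=1−0.54=0.46; AND[a·b] → w = 0.4324
R3: nominal=0.45, low=0.76; AND[a·b] → w = 0.3420
R4: quiet=0.54 → w = 0.5400
Rules with consequent 'average': {R2, R4} → strengths 0.4324, 0.5400
Aggregate via t-conorm [a + b − a·b]: 0.7389

0.739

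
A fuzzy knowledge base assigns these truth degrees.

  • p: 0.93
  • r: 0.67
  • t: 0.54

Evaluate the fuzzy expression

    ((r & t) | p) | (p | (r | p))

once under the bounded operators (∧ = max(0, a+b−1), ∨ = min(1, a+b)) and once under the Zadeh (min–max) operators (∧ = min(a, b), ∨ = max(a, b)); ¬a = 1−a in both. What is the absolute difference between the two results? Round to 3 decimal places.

0.070

Under bounded:
  r & t = max(0, a+b−1) on (0.67, 0.54) = 0.21
  (r & t) | p = min(1, a+b) on (0.21, 0.93) = 1.00
  r | p = min(1, a+b) on (0.67, 0.93) = 1.00
  p | (r | p) = min(1, a+b) on (0.93, 1.00) = 1.00
  ((r & t) | p) | (p | (r | p)) = min(1, a+b) on (1.00, 1.00) = 1.00
  → value = 1.0000
Under Zadeh (min–max):
  r & t = min(a, b) on (0.67, 0.54) = 0.54
  (r & t) | p = max(a, b) on (0.54, 0.93) = 0.93
  r | p = max(a, b) on (0.67, 0.93) = 0.93
  p | (r | p) = max(a, b) on (0.93, 0.93) = 0.93
  ((r & t) | p) | (p | (r | p)) = max(a, b) on (0.93, 0.93) = 0.93
  → value = 0.9300
|1.0000 − 0.9300| = 0.070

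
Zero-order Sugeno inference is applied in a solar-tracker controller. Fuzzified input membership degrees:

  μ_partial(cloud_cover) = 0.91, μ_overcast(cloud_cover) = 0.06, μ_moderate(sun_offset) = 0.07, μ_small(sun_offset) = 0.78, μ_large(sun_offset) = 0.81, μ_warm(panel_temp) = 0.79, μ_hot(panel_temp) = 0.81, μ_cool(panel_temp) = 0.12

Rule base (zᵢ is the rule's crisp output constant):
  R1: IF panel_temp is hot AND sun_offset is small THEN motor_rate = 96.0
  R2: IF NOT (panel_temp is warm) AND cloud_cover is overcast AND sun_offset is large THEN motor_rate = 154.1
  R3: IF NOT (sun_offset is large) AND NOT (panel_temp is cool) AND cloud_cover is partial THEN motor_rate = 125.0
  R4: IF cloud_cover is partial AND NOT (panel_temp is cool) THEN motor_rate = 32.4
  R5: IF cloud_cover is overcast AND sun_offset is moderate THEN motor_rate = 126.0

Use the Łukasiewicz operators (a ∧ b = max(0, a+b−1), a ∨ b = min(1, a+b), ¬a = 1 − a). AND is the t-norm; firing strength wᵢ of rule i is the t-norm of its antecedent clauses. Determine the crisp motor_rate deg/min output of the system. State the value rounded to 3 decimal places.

59.591

R1 (z=96.0): hot=0.81, small=0.78; AND[max(0, a+b−1)] → w = 0.59
R2 (z=154.1): ¬warm=1−0.79=0.21, overcast=0.06, large=0.81; AND[max(0, a+b−1)] → w = 0.00
R3 (z=125.0): ¬large=1−0.81=0.19, ¬cool=1−0.12=0.88, partial=0.91; AND[max(0, a+b−1)] → w = 0.00
R4 (z=32.4): partial=0.91, ¬cool=1−0.12=0.88; AND[max(0, a+b−1)] → w = 0.79
R5 (z=126.0): overcast=0.06, moderate=0.07; AND[max(0, a+b−1)] → w = 0.00
Weighted average = (0.59·96.0 + 0.00·154.1 + 0.00·125.0 + 0.79·32.4 + 0.00·126.0) / (0.59 + 0.00 + 0.00 + 0.79 + 0.00)
  = 82.2360 / 1.3800 = 59.591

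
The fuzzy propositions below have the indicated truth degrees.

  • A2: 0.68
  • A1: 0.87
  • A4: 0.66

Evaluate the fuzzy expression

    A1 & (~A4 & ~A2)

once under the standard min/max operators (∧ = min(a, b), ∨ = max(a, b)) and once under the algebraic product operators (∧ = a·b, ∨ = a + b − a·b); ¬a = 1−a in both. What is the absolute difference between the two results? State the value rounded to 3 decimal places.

Under standard min/max:
  ~A4 = 1 − 0.66 = 0.34
  ~A2 = 1 − 0.68 = 0.32
  ~A4 & ~A2 = min(a, b) on (0.34, 0.32) = 0.32
  A1 & (~A4 & ~A2) = min(a, b) on (0.87, 0.32) = 0.32
  → value = 0.3200
Under algebraic product:
  ~A4 = 1 − 0.6600 = 0.3400
  ~A2 = 1 − 0.6800 = 0.3200
  ~A4 & ~A2 = a·b on (0.3400, 0.3200) = 0.1088
  A1 & (~A4 & ~A2) = a·b on (0.8700, 0.1088) = 0.0947
  → value = 0.0947
|0.3200 − 0.0947| = 0.225

0.225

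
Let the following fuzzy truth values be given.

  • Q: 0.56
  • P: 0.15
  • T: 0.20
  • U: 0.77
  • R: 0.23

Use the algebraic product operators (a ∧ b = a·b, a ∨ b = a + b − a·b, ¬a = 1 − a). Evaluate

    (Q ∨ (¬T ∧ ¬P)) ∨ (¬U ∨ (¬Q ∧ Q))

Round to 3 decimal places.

0.918

¬T = 1 − 0.2000 = 0.8000
¬P = 1 − 0.1500 = 0.8500
¬T ∧ ¬P = a·b on (0.8000, 0.8500) = 0.6800
Q ∨ (¬T ∧ ¬P) = a + b − a·b on (0.5600, 0.6800) = 0.8592
¬U = 1 − 0.7700 = 0.2300
¬Q = 1 − 0.5600 = 0.4400
¬Q ∧ Q = a·b on (0.4400, 0.5600) = 0.2464
¬U ∨ (¬Q ∧ Q) = a + b − a·b on (0.2300, 0.2464) = 0.4197
(Q ∨ (¬T ∧ ¬P)) ∨ (¬U ∨ (¬Q ∧ Q)) = a + b − a·b on (0.8592, 0.4197) = 0.9183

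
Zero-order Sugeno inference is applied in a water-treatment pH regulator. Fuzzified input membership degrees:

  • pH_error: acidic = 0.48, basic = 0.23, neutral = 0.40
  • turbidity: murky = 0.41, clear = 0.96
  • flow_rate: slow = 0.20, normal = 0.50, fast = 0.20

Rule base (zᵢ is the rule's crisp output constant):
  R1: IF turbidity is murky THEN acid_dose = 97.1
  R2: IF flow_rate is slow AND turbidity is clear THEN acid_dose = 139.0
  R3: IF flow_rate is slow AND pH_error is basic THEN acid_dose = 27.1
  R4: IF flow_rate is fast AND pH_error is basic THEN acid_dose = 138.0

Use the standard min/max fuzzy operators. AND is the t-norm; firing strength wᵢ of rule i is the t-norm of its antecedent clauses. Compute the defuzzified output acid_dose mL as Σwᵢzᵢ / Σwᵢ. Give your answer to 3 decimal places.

99.635

R1 (z=97.1): murky=0.41 → w = 0.41
R2 (z=139.0): slow=0.20, clear=0.96; AND[min(a, b)] → w = 0.20
R3 (z=27.1): slow=0.20, basic=0.23; AND[min(a, b)] → w = 0.20
R4 (z=138.0): fast=0.20, basic=0.23; AND[min(a, b)] → w = 0.20
Weighted average = (0.41·97.1 + 0.20·139.0 + 0.20·27.1 + 0.20·138.0) / (0.41 + 0.20 + 0.20 + 0.20)
  = 100.6310 / 1.0100 = 99.635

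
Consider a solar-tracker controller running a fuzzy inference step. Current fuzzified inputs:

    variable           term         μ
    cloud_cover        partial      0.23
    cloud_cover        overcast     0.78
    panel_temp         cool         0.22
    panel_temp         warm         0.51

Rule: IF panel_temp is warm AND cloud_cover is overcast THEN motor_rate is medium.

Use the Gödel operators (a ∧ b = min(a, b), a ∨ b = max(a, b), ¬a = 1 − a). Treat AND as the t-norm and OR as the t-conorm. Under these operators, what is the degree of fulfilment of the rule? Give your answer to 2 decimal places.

firing strength: warm=0.51, overcast=0.78; AND[min(a, b)] → w = 0.51

0.51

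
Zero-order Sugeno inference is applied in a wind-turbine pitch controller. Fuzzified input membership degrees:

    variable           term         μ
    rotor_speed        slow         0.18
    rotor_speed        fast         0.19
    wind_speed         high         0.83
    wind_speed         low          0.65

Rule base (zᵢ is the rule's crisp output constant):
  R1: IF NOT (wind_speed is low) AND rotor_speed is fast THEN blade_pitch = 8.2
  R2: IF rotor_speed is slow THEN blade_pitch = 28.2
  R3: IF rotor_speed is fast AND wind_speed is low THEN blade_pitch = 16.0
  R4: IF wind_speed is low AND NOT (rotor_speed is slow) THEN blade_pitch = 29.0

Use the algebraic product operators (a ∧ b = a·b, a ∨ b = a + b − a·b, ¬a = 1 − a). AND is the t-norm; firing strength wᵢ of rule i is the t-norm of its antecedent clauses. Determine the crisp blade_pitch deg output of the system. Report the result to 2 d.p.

25.53

R1 (z=8.2): ¬low=1−0.65=0.35, fast=0.19; AND[a·b] → w = 0.0665
R2 (z=28.2): slow=0.18 → w = 0.1800
R3 (z=16.0): fast=0.19, low=0.65; AND[a·b] → w = 0.1235
R4 (z=29.0): low=0.65, ¬slow=1−0.18=0.82; AND[a·b] → w = 0.5330
Weighted average = (0.0665·8.2 + 0.1800·28.2 + 0.1235·16.0 + 0.5330·29.0) / (0.0665 + 0.1800 + 0.1235 + 0.5330)
  = 23.0543 / 0.9030 = 25.53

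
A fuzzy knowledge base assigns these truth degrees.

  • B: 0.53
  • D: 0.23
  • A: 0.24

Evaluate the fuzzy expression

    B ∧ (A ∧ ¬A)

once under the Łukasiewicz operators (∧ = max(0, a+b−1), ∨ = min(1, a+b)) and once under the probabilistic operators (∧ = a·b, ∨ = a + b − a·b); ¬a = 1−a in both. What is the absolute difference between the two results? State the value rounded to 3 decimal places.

0.097

Under Łukasiewicz:
  ¬A = 1 − 0.24 = 0.76
  A ∧ ¬A = max(0, a+b−1) on (0.24, 0.76) = 0.00
  B ∧ (A ∧ ¬A) = max(0, a+b−1) on (0.53, 0.00) = 0.00
  → value = 0.0000
Under probabilistic:
  ¬A = 1 − 0.2400 = 0.7600
  A ∧ ¬A = a·b on (0.2400, 0.7600) = 0.1824
  B ∧ (A ∧ ¬A) = a·b on (0.5300, 0.1824) = 0.0967
  → value = 0.0967
|0.0000 − 0.0967| = 0.097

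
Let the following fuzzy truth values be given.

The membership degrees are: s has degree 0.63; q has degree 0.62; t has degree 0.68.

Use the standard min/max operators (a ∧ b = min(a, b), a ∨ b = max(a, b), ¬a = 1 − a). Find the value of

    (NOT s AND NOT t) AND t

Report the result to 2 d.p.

0.32

NOT s = 1 − 0.63 = 0.37
NOT t = 1 − 0.68 = 0.32
NOT s AND NOT t = min(a, b) on (0.37, 0.32) = 0.32
(NOT s AND NOT t) AND t = min(a, b) on (0.32, 0.68) = 0.32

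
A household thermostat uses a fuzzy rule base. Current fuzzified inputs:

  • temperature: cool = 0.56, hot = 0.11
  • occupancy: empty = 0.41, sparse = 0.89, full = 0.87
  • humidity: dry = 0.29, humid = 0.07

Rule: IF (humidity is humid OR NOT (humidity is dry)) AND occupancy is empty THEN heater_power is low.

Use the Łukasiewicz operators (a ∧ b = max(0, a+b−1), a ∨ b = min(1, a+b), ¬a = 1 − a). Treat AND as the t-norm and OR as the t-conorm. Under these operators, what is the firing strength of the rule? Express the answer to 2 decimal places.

0.19

firing strength: (humid=0.07 OR ¬dry=1−0.29=0.71) = 0.78; AND[max(0, a+b−1)] with empty=0.41 → w = 0.19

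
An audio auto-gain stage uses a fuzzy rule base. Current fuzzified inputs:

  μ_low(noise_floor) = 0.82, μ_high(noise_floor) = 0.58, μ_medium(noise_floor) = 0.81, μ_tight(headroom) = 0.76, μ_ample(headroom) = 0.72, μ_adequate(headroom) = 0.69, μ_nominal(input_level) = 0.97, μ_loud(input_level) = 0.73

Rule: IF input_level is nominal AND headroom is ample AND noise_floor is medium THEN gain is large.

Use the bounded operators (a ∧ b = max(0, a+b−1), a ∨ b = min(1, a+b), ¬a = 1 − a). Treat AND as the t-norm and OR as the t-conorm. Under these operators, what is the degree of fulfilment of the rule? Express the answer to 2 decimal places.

firing strength: nominal=0.97, ample=0.72, medium=0.81; AND[max(0, a+b−1)] → w = 0.50

0.50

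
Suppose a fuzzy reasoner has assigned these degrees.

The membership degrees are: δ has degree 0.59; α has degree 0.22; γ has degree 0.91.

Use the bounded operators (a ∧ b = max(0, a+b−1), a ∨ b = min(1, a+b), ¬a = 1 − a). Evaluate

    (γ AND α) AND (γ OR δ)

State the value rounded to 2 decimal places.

0.13

γ AND α = max(0, a+b−1) on (0.91, 0.22) = 0.13
γ OR δ = min(1, a+b) on (0.91, 0.59) = 1.00
(γ AND α) AND (γ OR δ) = max(0, a+b−1) on (0.13, 1.00) = 0.13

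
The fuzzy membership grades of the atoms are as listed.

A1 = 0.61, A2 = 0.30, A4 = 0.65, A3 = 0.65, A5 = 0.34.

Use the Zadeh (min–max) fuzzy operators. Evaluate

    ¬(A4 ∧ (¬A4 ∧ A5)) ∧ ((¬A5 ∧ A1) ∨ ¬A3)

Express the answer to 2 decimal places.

¬A4 = 1 − 0.65 = 0.35
¬A4 ∧ A5 = min(a, b) on (0.35, 0.34) = 0.34
A4 ∧ (¬A4 ∧ A5) = min(a, b) on (0.65, 0.34) = 0.34
¬(A4 ∧ (¬A4 ∧ A5)) = 1 − 0.34 = 0.66
¬A5 = 1 − 0.34 = 0.66
¬A5 ∧ A1 = min(a, b) on (0.66, 0.61) = 0.61
¬A3 = 1 − 0.65 = 0.35
(¬A5 ∧ A1) ∨ ¬A3 = max(a, b) on (0.61, 0.35) = 0.61
¬(A4 ∧ (¬A4 ∧ A5)) ∧ ((¬A5 ∧ A1) ∨ ¬A3) = min(a, b) on (0.66, 0.61) = 0.61

0.61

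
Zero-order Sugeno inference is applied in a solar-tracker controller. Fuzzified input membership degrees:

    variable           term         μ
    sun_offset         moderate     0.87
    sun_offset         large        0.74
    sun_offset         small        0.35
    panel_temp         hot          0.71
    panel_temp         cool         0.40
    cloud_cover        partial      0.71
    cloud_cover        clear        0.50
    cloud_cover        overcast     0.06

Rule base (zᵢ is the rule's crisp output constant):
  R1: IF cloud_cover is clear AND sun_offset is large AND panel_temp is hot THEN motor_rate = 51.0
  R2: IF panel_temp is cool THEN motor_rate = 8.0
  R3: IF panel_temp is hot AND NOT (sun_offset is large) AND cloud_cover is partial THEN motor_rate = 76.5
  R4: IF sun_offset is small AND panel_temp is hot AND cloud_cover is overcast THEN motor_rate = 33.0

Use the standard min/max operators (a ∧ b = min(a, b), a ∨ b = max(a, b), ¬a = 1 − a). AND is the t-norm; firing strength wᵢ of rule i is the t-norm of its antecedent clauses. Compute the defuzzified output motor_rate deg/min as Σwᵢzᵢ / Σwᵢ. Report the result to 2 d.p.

R1 (z=51.0): clear=0.50, large=0.74, hot=0.71; AND[min(a, b)] → w = 0.50
R2 (z=8.0): cool=0.40 → w = 0.40
R3 (z=76.5): hot=0.71, ¬large=1−0.74=0.26, partial=0.71; AND[min(a, b)] → w = 0.26
R4 (z=33.0): small=0.35, hot=0.71, overcast=0.06; AND[min(a, b)] → w = 0.06
Weighted average = (0.50·51.0 + 0.40·8.0 + 0.26·76.5 + 0.06·33.0) / (0.50 + 0.40 + 0.26 + 0.06)
  = 50.5700 / 1.2200 = 41.45

41.45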